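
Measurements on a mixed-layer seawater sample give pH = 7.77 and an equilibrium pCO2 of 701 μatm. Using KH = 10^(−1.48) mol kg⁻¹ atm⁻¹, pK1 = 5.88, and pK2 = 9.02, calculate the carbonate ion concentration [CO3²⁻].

[CO3²⁻] = 0.101 mmol/kg

[CO2*] = KH · pCO2 = 10^(−1.48) × 701×10^-6 = 2.321×10^-5 mol/kg
α₀ = 1/(1 + K1/[H⁺] + K1K2/[H⁺]²) = 1/(1 + 10^+1.89 + 10^+0.64) = 0.01205
DIC = [CO2*]/α₀ = 2.321×10^-5 / 0.01205 = 1.926 mmol/kg
[CO3²⁻] = α₂·DIC; α₂ = 0.05260, so [CO3²⁻] = 0.05260 × 1.926 = 0.101 mmol/kg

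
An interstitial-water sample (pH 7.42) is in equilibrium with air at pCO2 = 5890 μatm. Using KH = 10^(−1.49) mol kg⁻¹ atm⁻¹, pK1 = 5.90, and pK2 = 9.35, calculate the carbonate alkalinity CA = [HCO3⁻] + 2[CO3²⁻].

CA = 6.46 mmol/kg

[CO2*] = KH · pCO2 = 10^(−1.49) × 5890×10^-6 = 1.906×10^-4 mol/kg
α₀ = 1/(1 + K1/[H⁺] + K1K2/[H⁺]²) = 1/(1 + 10^+1.52 + 10^-0.41) = 0.02898
DIC = [CO2*]/α₀ = 1.906×10^-4 / 0.02898 = 6.576 mmol/kg
CA = (α₁ + 2α₂)·DIC = (0.9597 + 2×0.01128) × 6.576 = 6.46 mmol/kg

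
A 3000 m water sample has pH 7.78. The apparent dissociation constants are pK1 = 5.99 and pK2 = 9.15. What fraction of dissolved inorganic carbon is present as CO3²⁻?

α₂ = 1 / (1 + [H⁺]/K2 + [H⁺]²/(K1K2)) = 1 / (1 + 10^+1.37 + 10^-0.42)
   = 1 / (1 + 23.442 + 0.38019) = 1/24.822 = 0.04029

α₂ = 0.0403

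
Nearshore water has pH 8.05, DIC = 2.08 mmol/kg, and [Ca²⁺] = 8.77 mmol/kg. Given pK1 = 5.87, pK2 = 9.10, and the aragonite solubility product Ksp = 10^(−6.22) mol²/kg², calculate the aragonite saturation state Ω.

α₂ = 1 / (1 + [H⁺]/K2 + [H⁺]²/(K1K2)) = 1 / (1 + 10^+1.05 + 10^-1.13)
   = 1 / (1 + 11.220 + 0.074131) = 1/12.294 = 0.08134
[CO3²⁻] = α₂ × DIC = 0.08134 × 2.08 = 0.1692 mmol/kg
Ksp = 10^(−6.22) = 6.026×10^-7
Ω = [Ca²⁺][CO3²⁻]/Ksp = (8.77×10^-3)(1.692×10^-4) / 6.026×10^-7 = 2.46

Ω = 2.46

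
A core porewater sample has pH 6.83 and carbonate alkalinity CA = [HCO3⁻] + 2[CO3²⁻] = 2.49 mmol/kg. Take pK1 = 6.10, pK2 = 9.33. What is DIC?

CA = [HCO3⁻] + 2[CO3²⁻] = (α₁ + 2α₂)·DIC
At pH 6.83: [H⁺]/K1 = 10^-0.73 = 0.18621, K2/[H⁺] = 10^-2.50 = 0.0031623
α₁ = 1/(1 + 0.18621 + 0.0031623) = 1/1.1894 = 0.8408; α₂ = α₁·K2/[H⁺] = 0.002659
α₁ + 2α₂ = 0.8461
DIC = CA / (α₁ + 2α₂) = 2.49 / 0.8461 = 2.94 mmol/kg

DIC = 2.94 mmol/kg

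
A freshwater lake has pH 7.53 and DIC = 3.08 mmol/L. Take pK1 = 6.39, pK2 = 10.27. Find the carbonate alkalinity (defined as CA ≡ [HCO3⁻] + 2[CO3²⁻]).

CA = [HCO3⁻] + 2[CO3²⁻] = (α₁ + 2α₂)·DIC
At pH 7.53: [H⁺]/K1 = 10^-1.14 = 0.072444, K2/[H⁺] = 10^-2.74 = 0.0018197
α₁ = 1/(1 + 0.072444 + 0.0018197) = 1/1.0743 = 0.9309; α₂ = α₁·K2/[H⁺] = 0.001694
α₁ + 2α₂ = 0.9343
CA = 0.9343 × 3.08 = 2.88 mmol/L

CA = 2.88 mmol/L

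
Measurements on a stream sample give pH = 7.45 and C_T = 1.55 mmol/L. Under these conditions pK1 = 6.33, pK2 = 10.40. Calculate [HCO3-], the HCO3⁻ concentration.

[HCO3⁻] = 1.44 mmol/L

α₁ = 1 / (1 + [H⁺]/K1 + K2/[H⁺]) = 1 / (1 + 10^-1.12 + 10^-2.95)
   = 1 / (1 + 0.075858 + 0.0011220) = 1/1.0770 = 0.9285
[HCO3⁻] = α₁ × DIC = 0.9285 × 1.55 = 1.44 mmol/L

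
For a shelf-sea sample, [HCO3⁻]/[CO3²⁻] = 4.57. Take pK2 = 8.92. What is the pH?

From K2 = [H⁺][CO3²⁻]/[HCO3⁻]:  pH = pK2 − log₁₀([HCO3⁻]/[CO3²⁻])
log₁₀(4.57) = +0.660
pH = 8.92 − (+0.660) = 8.26

pH = 8.26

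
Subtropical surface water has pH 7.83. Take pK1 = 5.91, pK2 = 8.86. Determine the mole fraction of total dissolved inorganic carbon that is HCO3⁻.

α₁ = 1 / (1 + [H⁺]/K1 + K2/[H⁺]) = 1 / (1 + 10^-1.92 + 10^-1.03)
   = 1 / (1 + 0.012023 + 0.093325) = 1/1.1053 = 0.9047

α₁ = 0.905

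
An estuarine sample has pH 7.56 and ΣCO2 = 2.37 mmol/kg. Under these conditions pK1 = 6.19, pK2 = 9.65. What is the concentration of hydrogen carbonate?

[HCO3⁻] = 2.26 mmol/kg

α₁ = 1 / (1 + [H⁺]/K1 + K2/[H⁺]) = 1 / (1 + 10^-1.37 + 10^-2.09)
   = 1 / (1 + 0.042658 + 0.0081283) = 1/1.0508 = 0.9517
[HCO3⁻] = α₁ × DIC = 0.9517 × 2.37 = 2.26 mmol/kg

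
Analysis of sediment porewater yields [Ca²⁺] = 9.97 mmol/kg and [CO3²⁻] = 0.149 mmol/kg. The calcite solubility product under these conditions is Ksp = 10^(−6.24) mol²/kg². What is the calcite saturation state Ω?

Ω = 2.58

Ksp = 10^(−6.24) = 5.754×10^-7
Ω = [Ca²⁺][CO3²⁻]/Ksp = (9.97×10^-3)(0.149×10^-3) / 5.754×10^-7 = 2.58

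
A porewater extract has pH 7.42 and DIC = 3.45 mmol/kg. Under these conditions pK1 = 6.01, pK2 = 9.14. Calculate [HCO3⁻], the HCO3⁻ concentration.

[HCO3⁻] = 3.26 mmol/kg

α₁ = 1 / (1 + [H⁺]/K1 + K2/[H⁺]) = 1 / (1 + 10^-1.41 + 10^-1.72)
   = 1 / (1 + 0.038905 + 0.019055) = 1/1.0580 = 0.9452
[HCO3⁻] = α₁ × DIC = 0.9452 × 3.45 = 3.26 mmol/kg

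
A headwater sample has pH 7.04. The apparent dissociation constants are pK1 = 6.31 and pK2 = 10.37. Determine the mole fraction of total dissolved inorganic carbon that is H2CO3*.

α₀ = 1 / (1 + K1/[H⁺] + K1K2/[H⁺]²) = 1 / (1 + 10^+0.73 + 10^-2.60)
   = 1 / (1 + 5.3703 + 0.0025119) = 1/6.3728 = 0.1569

α₀ = 0.157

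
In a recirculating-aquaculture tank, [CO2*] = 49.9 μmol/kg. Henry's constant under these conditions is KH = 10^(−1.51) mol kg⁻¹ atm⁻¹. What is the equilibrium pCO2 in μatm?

pCO2 = 1610 μatm

KH = 10^(−1.51) = 3.090×10^-2 mol kg⁻¹ atm⁻¹
pCO2 = [CO2*]/KH = 49.9×10^-6 / 3.090×10^-2 = 1.61×10^-3 atm = 1610 μatm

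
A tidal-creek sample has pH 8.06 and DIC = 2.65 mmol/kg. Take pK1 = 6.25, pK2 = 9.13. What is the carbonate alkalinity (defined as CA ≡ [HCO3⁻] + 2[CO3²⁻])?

CA = 2.82 mmol/kg

CA = [HCO3⁻] + 2[CO3²⁻] = (α₁ + 2α₂)·DIC
At pH 8.06: [H⁺]/K1 = 10^-1.81 = 0.015488, K2/[H⁺] = 10^-1.07 = 0.085114
α₁ = 1/(1 + 0.015488 + 0.085114) = 1/1.1006 = 0.9086; α₂ = α₁·K2/[H⁺] = 0.07733
α₁ + 2α₂ = 1.0633
CA = 1.0633 × 2.65 = 2.82 mmol/kg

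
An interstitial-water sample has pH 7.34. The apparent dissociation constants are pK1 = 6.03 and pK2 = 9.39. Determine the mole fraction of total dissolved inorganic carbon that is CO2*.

α₀ = 1 / (1 + K1/[H⁺] + K1K2/[H⁺]²) = 1 / (1 + 10^+1.31 + 10^-0.74)
   = 1 / (1 + 20.417 + 0.18197) = 1/21.599 = 0.04630

α₀ = 0.0463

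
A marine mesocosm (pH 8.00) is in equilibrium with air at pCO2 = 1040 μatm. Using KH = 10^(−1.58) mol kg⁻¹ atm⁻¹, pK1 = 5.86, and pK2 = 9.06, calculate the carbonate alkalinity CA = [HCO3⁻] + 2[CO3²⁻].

[CO2*] = KH · pCO2 = 10^(−1.58) × 1040×10^-6 = 2.735×10^-5 mol/kg
α₀ = 1/(1 + K1/[H⁺] + K1K2/[H⁺]²) = 1/(1 + 10^+2.14 + 10^+1.08) = 0.006620
DIC = [CO2*]/α₀ = 2.735×10^-5 / 0.006620 = 4.132 mmol/kg
CA = (α₁ + 2α₂)·DIC = (0.9138 + 2×0.07959) × 4.132 = 4.43 mmol/kg

CA = 4.43 mmol/kg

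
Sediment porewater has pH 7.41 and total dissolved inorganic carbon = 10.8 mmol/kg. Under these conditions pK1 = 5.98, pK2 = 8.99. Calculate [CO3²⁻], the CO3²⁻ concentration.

α₂ = 1 / (1 + [H⁺]/K2 + [H⁺]²/(K1K2)) = 1 / (1 + 10^+1.58 + 10^+0.15)
   = 1 / (1 + 38.019 + 1.4125) = 1/40.431 = 0.02473
[CO3²⁻] = α₂ × DIC = 0.02473 × 10.8 = 0.267 mmol/kg

[CO3²⁻] = 0.267 mmol/kg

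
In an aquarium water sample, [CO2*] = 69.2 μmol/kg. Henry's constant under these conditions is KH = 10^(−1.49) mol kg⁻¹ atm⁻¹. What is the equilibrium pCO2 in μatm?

pCO2 = 2140 μatm

KH = 10^(−1.49) = 3.236×10^-2 mol kg⁻¹ atm⁻¹
pCO2 = [CO2*]/KH = 69.2×10^-6 / 3.236×10^-2 = 2.14×10^-3 atm = 2140 μatm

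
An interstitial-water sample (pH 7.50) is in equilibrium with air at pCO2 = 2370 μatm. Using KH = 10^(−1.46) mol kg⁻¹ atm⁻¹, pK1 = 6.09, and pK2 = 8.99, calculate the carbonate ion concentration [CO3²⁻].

[CO2*] = KH · pCO2 = 10^(−1.46) × 2370×10^-6 = 8.218×10^-5 mol/kg
α₀ = 1/(1 + K1/[H⁺] + K1K2/[H⁺]²) = 1/(1 + 10^+1.41 + 10^-0.08) = 0.03632
DIC = [CO2*]/α₀ = 8.218×10^-5 / 0.03632 = 2.263 mmol/kg
[CO3²⁻] = α₂·DIC; α₂ = 0.03021, so [CO3²⁻] = 0.03021 × 2.263 = 0.0684 mmol/kg

[CO3²⁻] = 0.0684 mmol/kg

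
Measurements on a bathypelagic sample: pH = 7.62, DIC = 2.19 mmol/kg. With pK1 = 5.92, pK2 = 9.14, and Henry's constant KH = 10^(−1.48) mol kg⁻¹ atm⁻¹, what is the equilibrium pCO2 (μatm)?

pCO2 = 1260 μatm

α₀ = 1 / (1 + K1/[H⁺] + K1K2/[H⁺]²) = 1 / (1 + 10^+1.70 + 10^+0.18)
   = 1 / (1 + 50.119 + 1.5136) = 1/52.632 = 0.01900
[CO2*] = α₀ × DIC = 0.01900 × 2.19 = 0.04161 mmol/kg
pCO2 = [CO2*]/KH = 4.161×10^-5 / 3.311×10^-2 = 1260 μatm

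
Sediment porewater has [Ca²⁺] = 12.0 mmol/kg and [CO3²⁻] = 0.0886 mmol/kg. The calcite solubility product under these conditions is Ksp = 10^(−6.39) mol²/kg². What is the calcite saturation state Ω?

Ω = 2.61

Ksp = 10^(−6.39) = 4.074×10^-7
Ω = [Ca²⁺][CO3²⁻]/Ksp = (12.0×10^-3)(0.0886×10^-3) / 4.074×10^-7 = 2.61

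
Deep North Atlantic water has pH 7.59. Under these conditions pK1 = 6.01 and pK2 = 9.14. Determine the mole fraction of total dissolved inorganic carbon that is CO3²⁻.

α₂ = 0.0267

α₂ = 1 / (1 + [H⁺]/K2 + [H⁺]²/(K1K2)) = 1 / (1 + 10^+1.55 + 10^-0.03)
   = 1 / (1 + 35.481 + 0.93325) = 1/37.415 = 0.02673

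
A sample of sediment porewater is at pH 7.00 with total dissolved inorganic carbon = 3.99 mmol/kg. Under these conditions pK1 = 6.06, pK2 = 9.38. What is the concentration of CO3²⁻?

[CO3²⁻] = 14.9 μmol/kg

α₂ = 1 / (1 + [H⁺]/K2 + [H⁺]²/(K1K2)) = 1 / (1 + 10^+2.38 + 10^+1.44)
   = 1 / (1 + 239.88 + 27.542) = 1/268.43 = 0.003725
[CO3²⁻] = α₂ × DIC = 0.003725 × 3.99 = 0.0149 mmol/kg = 14.9 μmol/kg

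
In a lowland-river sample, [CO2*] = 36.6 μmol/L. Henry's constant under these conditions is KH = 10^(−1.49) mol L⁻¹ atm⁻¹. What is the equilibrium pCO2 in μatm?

pCO2 = 1130 μatm

KH = 10^(−1.49) = 3.236×10^-2 mol L⁻¹ atm⁻¹
pCO2 = [CO2*]/KH = 36.6×10^-6 / 3.236×10^-2 = 1.13×10^-3 atm = 1130 μatm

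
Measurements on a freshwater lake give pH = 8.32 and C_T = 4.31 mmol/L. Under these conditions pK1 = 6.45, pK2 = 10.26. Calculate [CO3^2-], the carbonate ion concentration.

[CO3²⁻] = 0.0483 mmol/L

α₂ = 1 / (1 + [H⁺]/K2 + [H⁺]²/(K1K2)) = 1 / (1 + 10^+1.94 + 10^+0.07)
   = 1 / (1 + 87.096 + 1.1749) = 1/89.271 = 0.01120
[CO3²⁻] = α₂ × DIC = 0.01120 × 4.31 = 0.0483 mmol/L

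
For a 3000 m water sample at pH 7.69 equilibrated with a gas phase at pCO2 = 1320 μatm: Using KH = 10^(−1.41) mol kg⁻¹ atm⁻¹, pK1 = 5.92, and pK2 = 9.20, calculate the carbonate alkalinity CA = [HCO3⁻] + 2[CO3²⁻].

[CO2*] = KH · pCO2 = 10^(−1.41) × 1320×10^-6 = 5.135×10^-5 mol/kg
α₀ = 1/(1 + K1/[H⁺] + K1K2/[H⁺]²) = 1/(1 + 10^+1.77 + 10^+0.26) = 0.01621
DIC = [CO2*]/α₀ = 5.135×10^-5 / 0.01621 = 3.169 mmol/kg
CA = (α₁ + 2α₂)·DIC = (0.9543 + 2×0.02949) × 3.169 = 3.21 mmol/kg

CA = 3.21 mmol/kg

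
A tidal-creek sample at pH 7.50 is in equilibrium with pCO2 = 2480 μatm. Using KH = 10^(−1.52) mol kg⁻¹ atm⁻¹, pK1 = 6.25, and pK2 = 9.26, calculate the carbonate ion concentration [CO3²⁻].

[CO2*] = KH · pCO2 = 10^(−1.52) × 2480×10^-6 = 7.489×10^-5 mol/kg
α₀ = 1/(1 + K1/[H⁺] + K1K2/[H⁺]²) = 1/(1 + 10^+1.25 + 10^-0.51) = 0.05238
DIC = [CO2*]/α₀ = 7.489×10^-5 / 0.05238 = 1.430 mmol/kg
[CO3²⁻] = α₂·DIC; α₂ = 0.01619, so [CO3²⁻] = 0.01619 × 1.430 = 0.0231 mmol/kg

[CO3²⁻] = 0.0231 mmol/kg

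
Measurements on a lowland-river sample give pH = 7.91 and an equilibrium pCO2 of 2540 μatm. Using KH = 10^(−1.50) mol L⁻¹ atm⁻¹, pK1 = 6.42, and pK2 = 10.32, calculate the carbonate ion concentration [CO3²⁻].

[CO2*] = KH · pCO2 = 10^(−1.50) × 2540×10^-6 = 8.032×10^-5 mol/L
α₀ = 1/(1 + K1/[H⁺] + K1K2/[H⁺]²) = 1/(1 + 10^+1.49 + 10^-0.92) = 0.03123
DIC = [CO2*]/α₀ = 8.032×10^-5 / 0.03123 = 2.572 mmol/L
[CO3²⁻] = α₂·DIC; α₂ = 0.003754, so [CO3²⁻] = 0.003754 × 2.572 = 0.00966 mmol/L = 9.66 μmol/L

[CO3²⁻] = 9.66 μmol/L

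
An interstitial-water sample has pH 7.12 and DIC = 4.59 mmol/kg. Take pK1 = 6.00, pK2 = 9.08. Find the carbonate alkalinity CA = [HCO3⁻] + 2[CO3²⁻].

CA = 4.32 mmol/kg

CA = [HCO3⁻] + 2[CO3²⁻] = (α₁ + 2α₂)·DIC
At pH 7.12: [H⁺]/K1 = 10^-1.12 = 0.075858, K2/[H⁺] = 10^-1.96 = 0.010965
α₁ = 1/(1 + 0.075858 + 0.010965) = 1/1.0868 = 0.9201; α₂ = α₁·K2/[H⁺] = 0.01009
α₁ + 2α₂ = 0.9403
CA = 0.9403 × 4.59 = 4.32 mmol/kg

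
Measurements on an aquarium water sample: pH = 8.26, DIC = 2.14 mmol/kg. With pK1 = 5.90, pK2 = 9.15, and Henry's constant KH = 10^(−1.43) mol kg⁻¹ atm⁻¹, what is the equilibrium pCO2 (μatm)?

pCO2 = 222 μatm

α₀ = 1 / (1 + K1/[H⁺] + K1K2/[H⁺]²) = 1 / (1 + 10^+2.36 + 10^+1.47)
   = 1 / (1 + 229.09 + 29.512) = 1/259.60 = 0.003852
[CO2*] = α₀ × DIC = 0.003852 × 2.14 = 0.008243 mmol/kg = 8.243 μmol/kg
pCO2 = [CO2*]/KH = 8.243×10^-6 / 3.715×10^-2 = 222 μatm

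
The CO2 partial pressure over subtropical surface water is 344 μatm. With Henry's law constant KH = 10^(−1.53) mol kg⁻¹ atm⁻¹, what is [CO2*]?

KH = 10^(−1.53) = 2.951×10^-2 mol kg⁻¹ atm⁻¹
[CO2*] = KH · pCO2 = 2.951×10^-2 × 344×10^-6 atm = 1.02×10^-5 mol/kg

[CO2*] = 10.2 μmol/kg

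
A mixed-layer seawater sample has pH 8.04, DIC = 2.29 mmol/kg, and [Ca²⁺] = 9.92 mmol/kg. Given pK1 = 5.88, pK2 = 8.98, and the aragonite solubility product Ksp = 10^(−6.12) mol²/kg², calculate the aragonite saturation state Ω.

Ω = 3.07

α₂ = 1 / (1 + [H⁺]/K2 + [H⁺]²/(K1K2)) = 1 / (1 + 10^+0.94 + 10^-1.22)
   = 1 / (1 + 8.7096 + 0.060256) = 1/9.7699 = 0.1024
[CO3²⁻] = α₂ × DIC = 0.1024 × 2.29 = 0.2344 mmol/kg
Ksp = 10^(−6.12) = 7.586×10^-7
Ω = [Ca²⁺][CO3²⁻]/Ksp = (9.92×10^-3)(2.344×10^-4) / 7.586×10^-7 = 3.07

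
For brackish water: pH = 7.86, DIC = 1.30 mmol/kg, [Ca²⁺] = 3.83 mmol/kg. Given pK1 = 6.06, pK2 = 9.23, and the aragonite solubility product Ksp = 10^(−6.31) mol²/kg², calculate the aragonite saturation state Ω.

α₂ = 1 / (1 + [H⁺]/K2 + [H⁺]²/(K1K2)) = 1 / (1 + 10^+1.37 + 10^-0.43)
   = 1 / (1 + 23.442 + 0.37154) = 1/24.814 = 0.04030
[CO3²⁻] = α₂ × DIC = 0.04030 × 1.30 = 0.05239 mmol/kg
Ksp = 10^(−6.31) = 4.898×10^-7
Ω = [Ca²⁺][CO3²⁻]/Ksp = (3.83×10^-3)(5.239×10^-5) / 4.898×10^-7 = 0.410

Ω = 0.410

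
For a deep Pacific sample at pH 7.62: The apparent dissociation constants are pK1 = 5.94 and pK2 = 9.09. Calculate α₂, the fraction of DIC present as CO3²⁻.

α₂ = 0.0321

α₂ = 1 / (1 + [H⁺]/K2 + [H⁺]²/(K1K2)) = 1 / (1 + 10^+1.47 + 10^-0.21)
   = 1 / (1 + 29.512 + 0.61660) = 1/31.129 = 0.03212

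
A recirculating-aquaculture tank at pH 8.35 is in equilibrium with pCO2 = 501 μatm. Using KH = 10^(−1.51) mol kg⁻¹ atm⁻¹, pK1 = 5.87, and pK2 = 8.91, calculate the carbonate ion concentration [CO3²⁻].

[CO3²⁻] = 1.29 mmol/kg

[CO2*] = KH · pCO2 = 10^(−1.51) × 501×10^-6 = 1.548×10^-5 mol/kg
α₀ = 1/(1 + K1/[H⁺] + K1K2/[H⁺]²) = 1/(1 + 10^+2.48 + 10^+1.92) = 0.002590
DIC = [CO2*]/α₀ = 1.548×10^-5 / 0.002590 = 5.979 mmol/kg
[CO3²⁻] = α₂·DIC; α₂ = 0.2154, so [CO3²⁻] = 0.2154 × 5.979 = 1.29 mmol/kg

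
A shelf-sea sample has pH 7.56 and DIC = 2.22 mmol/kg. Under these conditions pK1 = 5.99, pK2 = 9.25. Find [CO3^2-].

α₂ = 1 / (1 + [H⁺]/K2 + [H⁺]²/(K1K2)) = 1 / (1 + 10^+1.69 + 10^+0.12)
   = 1 / (1 + 48.978 + 1.3183) = 1/51.296 = 0.01949
[CO3²⁻] = α₂ × DIC = 0.01949 × 2.22 = 0.0433 mmol/kg

[CO3²⁻] = 0.0433 mmol/kg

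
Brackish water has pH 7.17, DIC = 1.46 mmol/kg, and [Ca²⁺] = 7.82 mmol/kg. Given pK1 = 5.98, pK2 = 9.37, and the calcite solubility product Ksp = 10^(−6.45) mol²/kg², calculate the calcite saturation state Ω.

Ω = 0.190

α₂ = 1 / (1 + [H⁺]/K2 + [H⁺]²/(K1K2)) = 1 / (1 + 10^+2.20 + 10^+1.01)
   = 1 / (1 + 158.49 + 10.233) = 1/169.72 = 0.005892
[CO3²⁻] = α₂ × DIC = 0.005892 × 1.46 = 0.008602 mmol/kg = 8.602 μmol/kg
Ksp = 10^(−6.45) = 3.548×10^-7
Ω = [Ca²⁺][CO3²⁻]/Ksp = (7.82×10^-3)(8.602×10^-6) / 3.548×10^-7 = 0.190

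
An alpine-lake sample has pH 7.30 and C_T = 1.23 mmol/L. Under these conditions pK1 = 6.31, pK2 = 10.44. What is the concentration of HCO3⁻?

[HCO3⁻] = 1.12 mmol/L

α₁ = 1 / (1 + [H⁺]/K1 + K2/[H⁺]) = 1 / (1 + 10^-0.99 + 10^-3.14)
   = 1 / (1 + 0.10233 + 0.00072444) = 1/1.1031 = 0.9066
[HCO3⁻] = α₁ × DIC = 0.9066 × 1.23 = 1.12 mmol/L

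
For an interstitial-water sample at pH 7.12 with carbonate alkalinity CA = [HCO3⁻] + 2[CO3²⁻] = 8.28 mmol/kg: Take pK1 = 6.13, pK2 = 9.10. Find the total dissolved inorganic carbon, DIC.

CA = [HCO3⁻] + 2[CO3²⁻] = (α₁ + 2α₂)·DIC
At pH 7.12: [H⁺]/K1 = 10^-0.99 = 0.10233, K2/[H⁺] = 10^-1.98 = 0.010471
α₁ = 1/(1 + 0.10233 + 0.010471) = 1/1.1128 = 0.8986; α₂ = α₁·K2/[H⁺] = 0.009410
α₁ + 2α₂ = 0.9175
DIC = CA / (α₁ + 2α₂) = 8.28 / 0.9175 = 9.02 mmol/kg

DIC = 9.02 mmol/kg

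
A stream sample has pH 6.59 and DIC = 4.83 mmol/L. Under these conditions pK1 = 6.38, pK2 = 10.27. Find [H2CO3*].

[CO2*] = 1.84 mmol/L

α₀ = 1 / (1 + K1/[H⁺] + K1K2/[H⁺]²) = 1 / (1 + 10^+0.21 + 10^-3.47)
   = 1 / (1 + 1.6218 + 0.00033884) = 1/2.6221 = 0.3814
[CO2*] = α₀ × DIC = 0.3814 × 4.83 = 1.84 mmol/L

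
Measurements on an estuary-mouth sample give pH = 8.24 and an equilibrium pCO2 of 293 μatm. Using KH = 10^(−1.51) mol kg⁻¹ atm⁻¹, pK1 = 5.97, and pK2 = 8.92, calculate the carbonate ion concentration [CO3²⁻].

[CO3²⁻] = 0.352 mmol/kg

[CO2*] = KH · pCO2 = 10^(−1.51) × 293×10^-6 = 9.055×10^-6 mol/kg
α₀ = 1/(1 + K1/[H⁺] + K1K2/[H⁺]²) = 1/(1 + 10^+2.27 + 10^+1.59) = 0.004423
DIC = [CO2*]/α₀ = 9.055×10^-6 / 0.004423 = 2.047 mmol/kg
[CO3²⁻] = α₂·DIC; α₂ = 0.1721, so [CO3²⁻] = 0.1721 × 2.047 = 0.352 mmol/kg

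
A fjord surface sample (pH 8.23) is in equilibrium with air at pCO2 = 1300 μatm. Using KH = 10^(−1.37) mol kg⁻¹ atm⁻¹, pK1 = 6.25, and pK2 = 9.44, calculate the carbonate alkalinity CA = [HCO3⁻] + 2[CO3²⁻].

CA = 5.95 mmol/kg

[CO2*] = KH · pCO2 = 10^(−1.37) × 1300×10^-6 = 5.546×10^-5 mol/kg
α₀ = 1/(1 + K1/[H⁺] + K1K2/[H⁺]²) = 1/(1 + 10^+1.98 + 10^+0.77) = 0.009767
DIC = [CO2*]/α₀ = 5.546×10^-5 / 0.009767 = 5.678 mmol/kg
CA = (α₁ + 2α₂)·DIC = (0.9327 + 2×0.05751) × 5.678 = 5.95 mmol/kg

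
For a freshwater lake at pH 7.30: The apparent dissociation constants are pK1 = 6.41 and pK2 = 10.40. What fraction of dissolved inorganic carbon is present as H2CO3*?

α₀ = 0.114

α₀ = 1 / (1 + K1/[H⁺] + K1K2/[H⁺]²) = 1 / (1 + 10^+0.89 + 10^-2.21)
   = 1 / (1 + 7.7625 + 0.0061660) = 1/8.7686 = 0.1140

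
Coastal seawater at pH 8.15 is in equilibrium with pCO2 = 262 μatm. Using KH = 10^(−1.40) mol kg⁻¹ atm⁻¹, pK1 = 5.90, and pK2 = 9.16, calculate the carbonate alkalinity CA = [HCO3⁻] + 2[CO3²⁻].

[CO2*] = KH · pCO2 = 10^(−1.40) × 262×10^-6 = 1.043×10^-5 mol/kg
α₀ = 1/(1 + K1/[H⁺] + K1K2/[H⁺]²) = 1/(1 + 10^+2.25 + 10^+1.24) = 0.005097
DIC = [CO2*]/α₀ = 1.043×10^-5 / 0.005097 = 2.047 mmol/kg
CA = (α₁ + 2α₂)·DIC = (0.9063 + 2×0.08857) × 2.047 = 2.22 mmol/kg

CA = 2.22 mmol/kg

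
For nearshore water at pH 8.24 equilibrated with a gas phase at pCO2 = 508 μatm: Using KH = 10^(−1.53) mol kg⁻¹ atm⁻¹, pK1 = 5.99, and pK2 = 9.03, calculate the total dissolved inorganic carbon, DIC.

[CO2*] = KH · pCO2 = 10^(−1.53) × 508×10^-6 = 1.499×10^-5 mol/kg
α₀ = 1/(1 + K1/[H⁺] + K1K2/[H⁺]²) = 1/(1 + 10^+2.25 + 10^+1.46) = 0.004815
DIC = [CO2*]/α₀ = 1.499×10^-5 / 0.004815 = 3.11 mmol/kg

DIC = 3.11 mmol/kg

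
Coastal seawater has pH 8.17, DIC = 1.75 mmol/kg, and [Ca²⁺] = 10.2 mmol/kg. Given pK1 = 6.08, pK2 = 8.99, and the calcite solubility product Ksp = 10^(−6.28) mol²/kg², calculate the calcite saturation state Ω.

Ω = 4.44

α₂ = 1 / (1 + [H⁺]/K2 + [H⁺]²/(K1K2)) = 1 / (1 + 10^+0.82 + 10^-1.27)
   = 1 / (1 + 6.6069 + 0.053703) = 1/7.6606 = 0.1305
[CO3²⁻] = α₂ × DIC = 0.1305 × 1.75 = 0.2284 mmol/kg
Ksp = 10^(−6.28) = 5.248×10^-7
Ω = [Ca²⁺][CO3²⁻]/Ksp = (10.2×10^-3)(2.284×10^-4) / 5.248×10^-7 = 4.44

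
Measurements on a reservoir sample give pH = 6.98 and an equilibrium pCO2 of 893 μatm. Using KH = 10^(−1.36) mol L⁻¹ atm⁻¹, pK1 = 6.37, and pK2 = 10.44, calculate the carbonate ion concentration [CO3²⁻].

[CO3²⁻] = 0.0551 μmol/L

[CO2*] = KH · pCO2 = 10^(−1.36) × 893×10^-6 = 3.898×10^-5 mol/L
α₀ = 1/(1 + K1/[H⁺] + K1K2/[H⁺]²) = 1/(1 + 10^+0.61 + 10^-2.85) = 0.1970
DIC = [CO2*]/α₀ = 3.898×10^-5 / 0.1970 = 0.1978 mmol/L
[CO3²⁻] = α₂·DIC; α₂ = 0.0002783, so [CO3²⁻] = 0.0002783 × 0.1978 = 5.51×10^-5 mmol/L = 0.0551 μmol/L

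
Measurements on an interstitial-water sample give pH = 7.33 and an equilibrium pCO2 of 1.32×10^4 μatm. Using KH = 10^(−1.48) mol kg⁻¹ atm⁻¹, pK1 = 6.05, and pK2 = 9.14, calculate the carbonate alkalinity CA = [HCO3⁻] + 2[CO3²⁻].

CA = 8.59 mmol/kg

[CO2*] = KH · pCO2 = 10^(−1.48) × 1.32×10^4×10^-6 = 4.371×10^-4 mol/kg
α₀ = 1/(1 + K1/[H⁺] + K1K2/[H⁺]²) = 1/(1 + 10^+1.28 + 10^-0.53) = 0.04914
DIC = [CO2*]/α₀ = 4.371×10^-4 / 0.04914 = 8.895 mmol/kg
CA = (α₁ + 2α₂)·DIC = (0.9364 + 2×0.01450) × 8.895 = 8.59 mmol/kg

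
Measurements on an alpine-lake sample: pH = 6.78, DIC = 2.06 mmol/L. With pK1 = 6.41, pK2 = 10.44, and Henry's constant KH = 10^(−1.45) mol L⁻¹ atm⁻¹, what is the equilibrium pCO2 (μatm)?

pCO2 = 1.74×10^4 μatm

α₀ = 1 / (1 + K1/[H⁺] + K1K2/[H⁺]²) = 1 / (1 + 10^+0.37 + 10^-3.29)
   = 1 / (1 + 2.3442 + 0.00051286) = 1/3.3447 = 0.2990
[CO2*] = α₀ × DIC = 0.2990 × 2.06 = 0.6159 mmol/L
pCO2 = [CO2*]/KH = 6.159×10^-4 / 3.548×10^-2 = 1.74×10^4 μatm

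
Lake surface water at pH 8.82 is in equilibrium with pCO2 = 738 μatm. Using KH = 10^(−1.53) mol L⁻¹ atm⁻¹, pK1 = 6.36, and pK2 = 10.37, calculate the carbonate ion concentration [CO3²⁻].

[CO2*] = KH · pCO2 = 10^(−1.53) × 738×10^-6 = 2.178×10^-5 mol/L
α₀ = 1/(1 + K1/[H⁺] + K1K2/[H⁺]²) = 1/(1 + 10^+2.46 + 10^+0.91) = 0.003361
DIC = [CO2*]/α₀ = 2.178×10^-5 / 0.003361 = 6.480 mmol/L
[CO3²⁻] = α₂·DIC; α₂ = 0.02732, so [CO3²⁻] = 0.02732 × 6.480 = 0.177 mmol/L

[CO3²⁻] = 0.177 mmol/L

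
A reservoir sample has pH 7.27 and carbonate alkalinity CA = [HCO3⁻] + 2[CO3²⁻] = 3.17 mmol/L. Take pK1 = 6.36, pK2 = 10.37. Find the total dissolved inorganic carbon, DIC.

CA = [HCO3⁻] + 2[CO3²⁻] = (α₁ + 2α₂)·DIC
At pH 7.27: [H⁺]/K1 = 10^-0.91 = 0.12303, K2/[H⁺] = 10^-3.10 = 0.00079433
α₁ = 1/(1 + 0.12303 + 0.00079433) = 1/1.1238 = 0.8898; α₂ = α₁·K2/[H⁺] = 0.0007068
α₁ + 2α₂ = 0.8912
DIC = CA / (α₁ + 2α₂) = 3.17 / 0.8912 = 3.56 mmol/L

DIC = 3.56 mmol/L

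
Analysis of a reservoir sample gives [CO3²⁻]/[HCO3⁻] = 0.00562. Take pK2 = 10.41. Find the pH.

From K2 = [H⁺][CO3²⁻]/[HCO3⁻]:  pH = pK2 + log₁₀([CO3²⁻]/[HCO3⁻])
log₁₀(0.00562) = -2.250
pH = 10.41 + (-2.250) = 8.16

pH = 8.16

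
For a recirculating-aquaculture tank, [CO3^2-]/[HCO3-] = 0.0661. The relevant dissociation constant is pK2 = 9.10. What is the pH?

pH = 7.92

From K2 = [H⁺][CO3^2-]/[HCO3-]:  pH = pK2 + log₁₀([CO3^2-]/[HCO3-])
log₁₀(0.0661) = -1.180
pH = 9.10 + (-1.180) = 7.92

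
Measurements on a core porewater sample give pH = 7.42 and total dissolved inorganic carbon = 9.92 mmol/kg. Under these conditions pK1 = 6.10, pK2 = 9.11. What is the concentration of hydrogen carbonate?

[HCO3⁻] = 9.29 mmol/kg

α₁ = 1 / (1 + [H⁺]/K1 + K2/[H⁺]) = 1 / (1 + 10^-1.32 + 10^-1.69)
   = 1 / (1 + 0.047863 + 0.020417) = 1/1.0683 = 0.9361
[HCO3⁻] = α₁ × DIC = 0.9361 × 9.92 = 9.29 mmol/kg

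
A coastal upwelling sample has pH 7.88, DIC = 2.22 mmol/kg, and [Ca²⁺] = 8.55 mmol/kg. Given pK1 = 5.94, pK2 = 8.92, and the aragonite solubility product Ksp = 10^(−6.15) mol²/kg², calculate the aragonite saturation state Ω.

Ω = 2.22

α₂ = 1 / (1 + [H⁺]/K2 + [H⁺]²/(K1K2)) = 1 / (1 + 10^+1.04 + 10^-0.90)
   = 1 / (1 + 10.965 + 0.12589) = 1/12.091 = 0.08271
[CO3²⁻] = α₂ × DIC = 0.08271 × 2.22 = 0.1836 mmol/kg
Ksp = 10^(−6.15) = 7.079×10^-7
Ω = [Ca²⁺][CO3²⁻]/Ksp = (8.55×10^-3)(1.836×10^-4) / 7.079×10^-7 = 2.22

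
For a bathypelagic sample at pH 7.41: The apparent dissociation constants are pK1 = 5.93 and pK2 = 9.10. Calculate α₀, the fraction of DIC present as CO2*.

α₀ = 1 / (1 + K1/[H⁺] + K1K2/[H⁺]²) = 1 / (1 + 10^+1.48 + 10^-0.21)
   = 1 / (1 + 30.200 + 0.61660) = 1/31.816 = 0.03143

α₀ = 0.0314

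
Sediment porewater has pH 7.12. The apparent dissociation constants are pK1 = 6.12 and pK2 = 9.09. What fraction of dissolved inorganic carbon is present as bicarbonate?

α₁ = 1 / (1 + [H⁺]/K1 + K2/[H⁺]) = 1 / (1 + 10^-1.00 + 10^-1.97)
   = 1 / (1 + 0.10000 + 0.010715) = 1/1.1107 = 0.9003

α₁ = 0.900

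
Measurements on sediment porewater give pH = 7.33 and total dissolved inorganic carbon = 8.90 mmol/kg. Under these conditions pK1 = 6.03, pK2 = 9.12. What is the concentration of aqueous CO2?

α₀ = 1 / (1 + K1/[H⁺] + K1K2/[H⁺]²) = 1 / (1 + 10^+1.30 + 10^-0.49)
   = 1 / (1 + 19.953 + 0.32359) = 1/21.276 = 0.04700
[CO2*] = α₀ × DIC = 0.04700 × 8.90 = 0.418 mmol/kg

[CO2*] = 0.418 mmol/kg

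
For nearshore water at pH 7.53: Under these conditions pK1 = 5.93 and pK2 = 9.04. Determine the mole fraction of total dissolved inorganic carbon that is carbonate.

α₂ = 1 / (1 + [H⁺]/K2 + [H⁺]²/(K1K2)) = 1 / (1 + 10^+1.51 + 10^-0.09)
   = 1 / (1 + 32.359 + 0.81283) = 1/34.172 = 0.02926

α₂ = 0.0293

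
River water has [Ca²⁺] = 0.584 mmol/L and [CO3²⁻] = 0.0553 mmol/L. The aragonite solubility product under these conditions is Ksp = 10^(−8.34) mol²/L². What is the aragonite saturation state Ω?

Ksp = 10^(−8.34) = 4.571×10^-9
Ω = [Ca²⁺][CO3²⁻]/Ksp = (0.584×10^-3)(0.0553×10^-3) / 4.571×10^-9 = 7.07

Ω = 7.07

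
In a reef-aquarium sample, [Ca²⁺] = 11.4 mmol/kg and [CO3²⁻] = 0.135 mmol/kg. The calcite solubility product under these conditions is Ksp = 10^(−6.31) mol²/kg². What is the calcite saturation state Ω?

Ω = 3.14

Ksp = 10^(−6.31) = 4.898×10^-7
Ω = [Ca²⁺][CO3²⁻]/Ksp = (11.4×10^-3)(0.135×10^-3) / 4.898×10^-7 = 3.14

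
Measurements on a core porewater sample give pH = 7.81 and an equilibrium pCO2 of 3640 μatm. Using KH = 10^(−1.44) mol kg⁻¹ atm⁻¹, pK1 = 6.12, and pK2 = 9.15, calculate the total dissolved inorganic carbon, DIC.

DIC = 6.90 mmol/kg

[CO2*] = KH · pCO2 = 10^(−1.44) × 3640×10^-6 = 1.322×10^-4 mol/kg
α₀ = 1/(1 + K1/[H⁺] + K1K2/[H⁺]²) = 1/(1 + 10^+1.69 + 10^+0.35) = 0.01915
DIC = [CO2*]/α₀ = 1.322×10^-4 / 0.01915 = 6.90 mmol/kg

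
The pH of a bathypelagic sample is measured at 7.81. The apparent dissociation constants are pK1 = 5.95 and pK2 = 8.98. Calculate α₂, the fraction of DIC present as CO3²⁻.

α₂ = 0.0625

α₂ = 1 / (1 + [H⁺]/K2 + [H⁺]²/(K1K2)) = 1 / (1 + 10^+1.17 + 10^-0.69)
   = 1 / (1 + 14.791 + 0.20417) = 1/15.995 = 0.06252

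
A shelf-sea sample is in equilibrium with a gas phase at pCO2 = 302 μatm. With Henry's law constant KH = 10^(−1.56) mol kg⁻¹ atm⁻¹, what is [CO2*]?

KH = 10^(−1.56) = 2.754×10^-2 mol kg⁻¹ atm⁻¹
[CO2*] = KH · pCO2 = 2.754×10^-2 × 302×10^-6 atm = 8.32×10^-6 mol/kg

[CO2*] = 8.32 μmol/kg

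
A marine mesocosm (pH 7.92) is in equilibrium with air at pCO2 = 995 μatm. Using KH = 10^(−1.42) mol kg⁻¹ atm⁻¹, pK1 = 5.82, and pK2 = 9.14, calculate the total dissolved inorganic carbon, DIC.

DIC = 5.09 mmol/kg

[CO2*] = KH · pCO2 = 10^(−1.42) × 995×10^-6 = 3.783×10^-5 mol/kg
α₀ = 1/(1 + K1/[H⁺] + K1K2/[H⁺]²) = 1/(1 + 10^+2.10 + 10^+0.88) = 0.007436
DIC = [CO2*]/α₀ = 3.783×10^-5 / 0.007436 = 5.09 mmol/kg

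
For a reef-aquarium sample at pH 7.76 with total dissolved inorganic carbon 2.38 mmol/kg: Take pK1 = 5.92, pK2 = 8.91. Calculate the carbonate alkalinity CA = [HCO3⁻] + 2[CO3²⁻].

CA = 2.50 mmol/kg

CA = [HCO3⁻] + 2[CO3²⁻] = (α₁ + 2α₂)·DIC
At pH 7.76: [H⁺]/K1 = 10^-1.84 = 0.014454, K2/[H⁺] = 10^-1.15 = 0.070795
α₁ = 1/(1 + 0.014454 + 0.070795) = 1/1.0852 = 0.9214; α₂ = α₁·K2/[H⁺] = 0.06523
α₁ + 2α₂ = 1.0519
CA = 1.0519 × 2.38 = 2.50 mmol/kg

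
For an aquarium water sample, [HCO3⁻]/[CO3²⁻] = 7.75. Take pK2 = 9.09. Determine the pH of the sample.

From K2 = [H⁺][CO3²⁻]/[HCO3⁻]:  pH = pK2 − log₁₀([HCO3⁻]/[CO3²⁻])
log₁₀(7.75) = +0.889
pH = 9.09 − (+0.889) = 8.20

pH = 8.20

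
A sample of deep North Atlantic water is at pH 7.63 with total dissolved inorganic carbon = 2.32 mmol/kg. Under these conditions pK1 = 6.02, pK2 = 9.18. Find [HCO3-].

[HCO3⁻] = 2.20 mmol/kg

α₁ = 1 / (1 + [H⁺]/K1 + K2/[H⁺]) = 1 / (1 + 10^-1.61 + 10^-1.55)
   = 1 / (1 + 0.024547 + 0.028184) = 1/1.0527 = 0.9499
[HCO3⁻] = α₁ × DIC = 0.9499 × 2.32 = 2.20 mmol/kg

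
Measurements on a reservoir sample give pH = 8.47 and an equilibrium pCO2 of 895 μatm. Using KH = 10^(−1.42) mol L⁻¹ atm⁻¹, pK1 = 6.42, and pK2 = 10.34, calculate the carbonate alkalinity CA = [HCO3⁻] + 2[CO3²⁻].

CA = 3.92 mmol/L

[CO2*] = KH · pCO2 = 10^(−1.42) × 895×10^-6 = 3.403×10^-5 mol/L
α₀ = 1/(1 + K1/[H⁺] + K1K2/[H⁺]²) = 1/(1 + 10^+2.05 + 10^+0.18) = 0.008717
DIC = [CO2*]/α₀ = 3.403×10^-5 / 0.008717 = 3.903 mmol/L
CA = (α₁ + 2α₂)·DIC = (0.9781 + 2×0.01319) × 3.903 = 3.92 mmol/L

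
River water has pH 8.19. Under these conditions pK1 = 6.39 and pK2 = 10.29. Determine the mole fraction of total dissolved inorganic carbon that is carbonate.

α₂ = 0.00776

α₂ = 1 / (1 + [H⁺]/K2 + [H⁺]²/(K1K2)) = 1 / (1 + 10^+2.10 + 10^+0.30)
   = 1 / (1 + 125.89 + 1.9953) = 1/128.89 = 0.007759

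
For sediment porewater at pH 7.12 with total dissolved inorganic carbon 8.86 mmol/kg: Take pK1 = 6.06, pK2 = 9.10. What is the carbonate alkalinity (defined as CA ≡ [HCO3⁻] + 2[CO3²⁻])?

CA = 8.24 mmol/kg

CA = [HCO3⁻] + 2[CO3²⁻] = (α₁ + 2α₂)·DIC
At pH 7.12: [H⁺]/K1 = 10^-1.06 = 0.087096, K2/[H⁺] = 10^-1.98 = 0.010471
α₁ = 1/(1 + 0.087096 + 0.010471) = 1/1.0976 = 0.9111; α₂ = α₁·K2/[H⁺] = 0.009540
α₁ + 2α₂ = 0.9302
CA = 0.9302 × 8.86 = 8.24 mmol/kg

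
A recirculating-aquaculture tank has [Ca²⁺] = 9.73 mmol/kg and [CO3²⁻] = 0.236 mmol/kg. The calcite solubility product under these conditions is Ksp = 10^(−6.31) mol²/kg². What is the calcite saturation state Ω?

Ksp = 10^(−6.31) = 4.898×10^-7
Ω = [Ca²⁺][CO3²⁻]/Ksp = (9.73×10^-3)(0.236×10^-3) / 4.898×10^-7 = 4.69

Ω = 4.69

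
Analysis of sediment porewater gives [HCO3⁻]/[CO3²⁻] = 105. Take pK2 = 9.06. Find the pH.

pH = 7.04

From K2 = [H⁺][CO3²⁻]/[HCO3⁻]:  pH = pK2 − log₁₀([HCO3⁻]/[CO3²⁻])
log₁₀(105) = +2.021
pH = 9.06 − (+2.021) = 7.04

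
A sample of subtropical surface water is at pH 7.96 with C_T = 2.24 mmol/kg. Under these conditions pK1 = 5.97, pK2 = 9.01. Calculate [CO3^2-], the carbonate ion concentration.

[CO3²⁻] = 0.182 mmol/kg

α₂ = 1 / (1 + [H⁺]/K2 + [H⁺]²/(K1K2)) = 1 / (1 + 10^+1.05 + 10^-0.94)
   = 1 / (1 + 11.220 + 0.11482) = 1/12.335 = 0.08107
[CO3²⁻] = α₂ × DIC = 0.08107 × 2.24 = 0.182 mmol/kg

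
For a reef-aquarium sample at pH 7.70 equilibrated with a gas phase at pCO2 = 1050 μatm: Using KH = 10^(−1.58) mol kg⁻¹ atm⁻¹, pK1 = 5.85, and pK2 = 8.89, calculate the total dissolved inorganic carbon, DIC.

DIC = 2.11 mmol/kg

[CO2*] = KH · pCO2 = 10^(−1.58) × 1050×10^-6 = 2.762×10^-5 mol/kg
α₀ = 1/(1 + K1/[H⁺] + K1K2/[H⁺]²) = 1/(1 + 10^+1.85 + 10^+0.66) = 0.01309
DIC = [CO2*]/α₀ = 2.762×10^-5 / 0.01309 = 2.11 mmol/kg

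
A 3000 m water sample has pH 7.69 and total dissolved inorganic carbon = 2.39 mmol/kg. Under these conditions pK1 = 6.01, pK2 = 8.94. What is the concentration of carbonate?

[CO3²⁻] = 0.125 mmol/kg

α₂ = 1 / (1 + [H⁺]/K2 + [H⁺]²/(K1K2)) = 1 / (1 + 10^+1.25 + 10^-0.43)
   = 1 / (1 + 17.783 + 0.37154) = 1/19.154 = 0.05221
[CO3²⁻] = α₂ × DIC = 0.05221 × 2.39 = 0.125 mmol/kg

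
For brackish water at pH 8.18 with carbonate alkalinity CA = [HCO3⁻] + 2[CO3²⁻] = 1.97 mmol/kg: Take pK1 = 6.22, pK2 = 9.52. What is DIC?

DIC = 1.91 mmol/kg

CA = [HCO3⁻] + 2[CO3²⁻] = (α₁ + 2α₂)·DIC
At pH 8.18: [H⁺]/K1 = 10^-1.96 = 0.010965, K2/[H⁺] = 10^-1.34 = 0.045709
α₁ = 1/(1 + 0.010965 + 0.045709) = 1/1.0567 = 0.9464; α₂ = α₁·K2/[H⁺] = 0.04326
α₁ + 2α₂ = 1.0329
DIC = CA / (α₁ + 2α₂) = 1.97 / 1.0329 = 1.91 mmol/kg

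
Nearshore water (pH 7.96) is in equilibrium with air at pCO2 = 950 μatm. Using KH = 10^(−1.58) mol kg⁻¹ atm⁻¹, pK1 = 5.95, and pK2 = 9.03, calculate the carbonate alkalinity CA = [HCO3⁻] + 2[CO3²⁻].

CA = 2.99 mmol/kg

[CO2*] = KH · pCO2 = 10^(−1.58) × 950×10^-6 = 2.499×10^-5 mol/kg
α₀ = 1/(1 + K1/[H⁺] + K1K2/[H⁺]²) = 1/(1 + 10^+2.01 + 10^+0.94) = 0.008925
DIC = [CO2*]/α₀ = 2.499×10^-5 / 0.008925 = 2.800 mmol/kg
CA = (α₁ + 2α₂)·DIC = (0.9133 + 2×0.07774) × 2.800 = 2.99 mmol/kg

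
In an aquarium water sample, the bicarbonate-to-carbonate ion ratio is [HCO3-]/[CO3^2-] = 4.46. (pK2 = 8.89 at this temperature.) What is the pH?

pH = 8.24

From K2 = [H⁺][CO3^2-]/[HCO3-]:  pH = pK2 − log₁₀([HCO3-]/[CO3^2-])
log₁₀(4.46) = +0.649
pH = 8.89 − (+0.649) = 8.24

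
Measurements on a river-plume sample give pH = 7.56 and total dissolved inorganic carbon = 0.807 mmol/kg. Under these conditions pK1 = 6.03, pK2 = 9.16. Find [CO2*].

[CO2*] = 0.0226 mmol/kg

α₀ = 1 / (1 + K1/[H⁺] + K1K2/[H⁺]²) = 1 / (1 + 10^+1.53 + 10^-0.07)
   = 1 / (1 + 33.884 + 0.85114) = 1/35.736 = 0.02798
[CO2*] = α₀ × DIC = 0.02798 × 0.807 = 0.0226 mmol/kg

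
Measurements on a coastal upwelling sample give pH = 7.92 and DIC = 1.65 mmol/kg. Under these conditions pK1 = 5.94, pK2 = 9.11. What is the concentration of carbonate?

[CO3²⁻] = 0.0991 mmol/kg

α₂ = 1 / (1 + [H⁺]/K2 + [H⁺]²/(K1K2)) = 1 / (1 + 10^+1.19 + 10^-0.79)
   = 1 / (1 + 15.488 + 0.16218) = 1/16.650 = 0.06006
[CO3²⁻] = α₂ × DIC = 0.06006 × 1.65 = 0.0991 mmol/kg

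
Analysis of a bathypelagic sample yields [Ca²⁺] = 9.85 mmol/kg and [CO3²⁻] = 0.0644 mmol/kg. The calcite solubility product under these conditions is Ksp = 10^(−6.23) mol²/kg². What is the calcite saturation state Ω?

Ksp = 10^(−6.23) = 5.888×10^-7
Ω = [Ca²⁺][CO3²⁻]/Ksp = (9.85×10^-3)(0.0644×10^-3) / 5.888×10^-7 = 1.08

Ω = 1.08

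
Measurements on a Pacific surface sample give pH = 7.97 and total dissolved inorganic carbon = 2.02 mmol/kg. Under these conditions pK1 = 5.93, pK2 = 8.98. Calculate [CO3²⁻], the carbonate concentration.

[CO3²⁻] = 0.178 mmol/kg

α₂ = 1 / (1 + [H⁺]/K2 + [H⁺]²/(K1K2)) = 1 / (1 + 10^+1.01 + 10^-1.03)
   = 1 / (1 + 10.233 + 0.093325) = 1/11.326 = 0.08829
[CO3²⁻] = α₂ × DIC = 0.08829 × 2.02 = 0.178 mmol/kg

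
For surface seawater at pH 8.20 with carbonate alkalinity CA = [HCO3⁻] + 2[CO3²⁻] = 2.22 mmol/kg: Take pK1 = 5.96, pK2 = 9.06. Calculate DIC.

CA = [HCO3⁻] + 2[CO3²⁻] = (α₁ + 2α₂)·DIC
At pH 8.20: [H⁺]/K1 = 10^-2.24 = 0.0057544, K2/[H⁺] = 10^-0.86 = 0.13804
α₁ = 1/(1 + 0.0057544 + 0.13804) = 1/1.1438 = 0.8743; α₂ = α₁·K2/[H⁺] = 0.1207
α₁ + 2α₂ = 1.1157
DIC = CA / (α₁ + 2α₂) = 2.22 / 1.1157 = 1.99 mmol/kg

DIC = 1.99 mmol/kg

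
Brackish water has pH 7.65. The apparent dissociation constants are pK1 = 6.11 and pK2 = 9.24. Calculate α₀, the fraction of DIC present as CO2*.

α₀ = 1 / (1 + K1/[H⁺] + K1K2/[H⁺]²) = 1 / (1 + 10^+1.54 + 10^-0.05)
   = 1 / (1 + 34.674 + 0.89125) = 1/36.565 = 0.02735

α₀ = 0.0273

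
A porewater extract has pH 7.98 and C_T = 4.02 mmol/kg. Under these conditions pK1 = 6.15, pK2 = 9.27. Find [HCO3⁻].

α₁ = 1 / (1 + [H⁺]/K1 + K2/[H⁺]) = 1 / (1 + 10^-1.83 + 10^-1.29)
   = 1 / (1 + 0.014791 + 0.051286) = 1/1.0661 = 0.9380
[HCO3⁻] = α₁ × DIC = 0.9380 × 4.02 = 3.77 mmol/kg

[HCO3⁻] = 3.77 mmol/kg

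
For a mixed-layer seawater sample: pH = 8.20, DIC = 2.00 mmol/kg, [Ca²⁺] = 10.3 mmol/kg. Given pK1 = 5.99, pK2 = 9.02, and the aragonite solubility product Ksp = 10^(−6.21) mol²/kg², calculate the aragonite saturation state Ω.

α₂ = 1 / (1 + [H⁺]/K2 + [H⁺]²/(K1K2)) = 1 / (1 + 10^+0.82 + 10^-1.39)
   = 1 / (1 + 6.6069 + 0.040738) = 1/7.6477 = 0.1308
[CO3²⁻] = α₂ × DIC = 0.1308 × 2.00 = 0.2615 mmol/kg
Ksp = 10^(−6.21) = 6.166×10^-7
Ω = [Ca²⁺][CO3²⁻]/Ksp = (10.3×10^-3)(2.615×10^-4) / 6.166×10^-7 = 4.37

Ω = 4.37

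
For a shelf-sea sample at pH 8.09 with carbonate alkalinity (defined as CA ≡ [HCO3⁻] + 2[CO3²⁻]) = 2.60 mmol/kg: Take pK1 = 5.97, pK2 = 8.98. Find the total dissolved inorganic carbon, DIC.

DIC = 2.35 mmol/kg

CA = [HCO3⁻] + 2[CO3²⁻] = (α₁ + 2α₂)·DIC
At pH 8.09: [H⁺]/K1 = 10^-2.12 = 0.0075858, K2/[H⁺] = 10^-0.89 = 0.12882
α₁ = 1/(1 + 0.0075858 + 0.12882) = 1/1.1364 = 0.8800; α₂ = α₁·K2/[H⁺] = 0.1134
α₁ + 2α₂ = 1.1067
DIC = CA / (α₁ + 2α₂) = 2.60 / 1.1067 = 2.35 mmol/kg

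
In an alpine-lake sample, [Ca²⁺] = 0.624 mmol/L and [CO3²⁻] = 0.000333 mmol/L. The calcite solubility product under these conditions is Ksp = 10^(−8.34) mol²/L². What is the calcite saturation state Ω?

Ω = 0.0455

Ksp = 10^(−8.34) = 4.571×10^-9
Ω = [Ca²⁺][CO3²⁻]/Ksp = (0.624×10^-3)(0.000333×10^-3) / 4.571×10^-9 = 0.0455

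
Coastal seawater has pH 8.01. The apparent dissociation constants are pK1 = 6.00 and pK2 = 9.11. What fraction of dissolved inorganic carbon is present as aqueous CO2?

α₀ = 0.00897

α₀ = 1 / (1 + K1/[H⁺] + K1K2/[H⁺]²) = 1 / (1 + 10^+2.01 + 10^+0.91)
   = 1 / (1 + 102.33 + 8.1283) = 1/111.46 = 0.008972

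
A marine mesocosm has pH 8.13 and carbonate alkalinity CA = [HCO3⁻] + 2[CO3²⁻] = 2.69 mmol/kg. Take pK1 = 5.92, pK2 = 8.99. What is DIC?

CA = [HCO3⁻] + 2[CO3²⁻] = (α₁ + 2α₂)·DIC
At pH 8.13: [H⁺]/K1 = 10^-2.21 = 0.0061660, K2/[H⁺] = 10^-0.86 = 0.13804
α₁ = 1/(1 + 0.0061660 + 0.13804) = 1/1.1442 = 0.8740; α₂ = α₁·K2/[H⁺] = 0.1206
α₁ + 2α₂ = 1.1153
DIC = CA / (α₁ + 2α₂) = 2.69 / 1.1153 = 2.41 mmol/kg

DIC = 2.41 mmol/kg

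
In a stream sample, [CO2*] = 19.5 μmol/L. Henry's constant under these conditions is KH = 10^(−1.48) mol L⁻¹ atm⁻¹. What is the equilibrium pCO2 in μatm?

KH = 10^(−1.48) = 3.311×10^-2 mol L⁻¹ atm⁻¹
pCO2 = [CO2*]/KH = 19.5×10^-6 / 3.311×10^-2 = 5.89×10^-4 atm = 589 μatm

pCO2 = 589 μatm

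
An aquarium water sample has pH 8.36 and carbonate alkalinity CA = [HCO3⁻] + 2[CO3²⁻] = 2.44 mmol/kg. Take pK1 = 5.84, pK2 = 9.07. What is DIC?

CA = [HCO3⁻] + 2[CO3²⁻] = (α₁ + 2α₂)·DIC
At pH 8.36: [H⁺]/K1 = 10^-2.52 = 0.0030200, K2/[H⁺] = 10^-0.71 = 0.19498
α₁ = 1/(1 + 0.0030200 + 0.19498) = 1/1.1980 = 0.8347; α₂ = α₁·K2/[H⁺] = 0.1628
α₁ + 2α₂ = 1.1602
DIC = CA / (α₁ + 2α₂) = 2.44 / 1.1602 = 2.10 mmol/kg

DIC = 2.10 mmol/kg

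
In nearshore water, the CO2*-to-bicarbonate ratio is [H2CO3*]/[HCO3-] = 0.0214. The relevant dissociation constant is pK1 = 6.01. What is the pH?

pH = 7.68

From K1 = [H⁺][HCO3-]/[H2CO3*]:  pH = pK1 − log₁₀([H2CO3*]/[HCO3-])
log₁₀(0.0214) = -1.670
pH = 6.01 − (-1.670) = 7.68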